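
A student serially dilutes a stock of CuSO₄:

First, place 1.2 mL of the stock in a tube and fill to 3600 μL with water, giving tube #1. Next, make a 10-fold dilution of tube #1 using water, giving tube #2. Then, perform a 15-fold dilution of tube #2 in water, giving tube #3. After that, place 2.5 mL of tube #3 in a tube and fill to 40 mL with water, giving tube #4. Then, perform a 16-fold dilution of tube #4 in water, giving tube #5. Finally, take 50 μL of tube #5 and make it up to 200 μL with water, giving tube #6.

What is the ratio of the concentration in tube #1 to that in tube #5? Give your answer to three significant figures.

Step 1: 1.2 mL brought to 3600 μL → factor 3.6/1.2 = 3
Step 2: 10-fold → factor 10
Step 3: 15-fold → factor 15
Step 4: 2.5 mL brought to 40 mL → factor 40/2.5 = 16
Step 5: 16-fold → factor 16
Dilution factor to tube #1 = 3; to tube #5 = 1.152 × 10^5
[tube #1]/[tube #5] = (factor to tube #5)/(factor to tube #1) = 1.152 × 10^5/3 = 3.84 × 10^4

3.84 × 10^4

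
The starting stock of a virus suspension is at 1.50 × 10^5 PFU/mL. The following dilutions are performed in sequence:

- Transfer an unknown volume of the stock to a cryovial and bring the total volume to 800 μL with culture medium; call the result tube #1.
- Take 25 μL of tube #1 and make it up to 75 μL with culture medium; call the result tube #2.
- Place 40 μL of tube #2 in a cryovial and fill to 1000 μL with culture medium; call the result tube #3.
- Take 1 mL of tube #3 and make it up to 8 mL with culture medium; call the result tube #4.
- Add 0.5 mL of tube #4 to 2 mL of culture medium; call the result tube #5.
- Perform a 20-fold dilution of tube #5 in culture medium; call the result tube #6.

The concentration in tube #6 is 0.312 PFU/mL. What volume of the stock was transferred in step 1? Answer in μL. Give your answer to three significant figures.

99.8 μL

Step 1: v brought to 800 μL → factor = 800 μL/v
Step 2: 25 μL brought to 75 μL → factor 75/25 = 3
Step 3: 40 μL brought to 1000 μL → factor 1000/40 = 25
Step 4: 1 mL brought to 8 mL → factor 8/1 = 8
Step 5: 0.5 mL + 2 mL = 2.5 mL total → factor 2.5/0.5 = 5
Step 6: 20-fold → factor 20
Product of known-step factors = 60000
Overall factor = 1.50 × 10^5 PFU/mL / (0.312 PFU/mL) = 4.8077 × 10^5
Step-1 factor = 4.8077 × 10^5 / 60000 = 8.0128
v = 800 μL / 8.0128 = 99.8 μL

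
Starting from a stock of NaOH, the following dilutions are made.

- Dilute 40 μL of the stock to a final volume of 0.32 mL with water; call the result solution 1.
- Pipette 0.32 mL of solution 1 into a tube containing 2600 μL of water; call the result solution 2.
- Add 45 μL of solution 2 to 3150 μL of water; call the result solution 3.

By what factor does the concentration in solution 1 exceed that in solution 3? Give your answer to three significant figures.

Step 1: 40 μL brought to 0.32 mL → factor 320/40 = 8
Step 2: 0.32 mL + 2600 μL = 2.92 mL total → factor 2.92/0.32 = 9.125
Step 3: 45 μL + 3150 μL = 3195 μL total → factor 3195/45 = 71
Dilution factor to solution 1 = 8; to solution 3 = 5183
[solution 1]/[solution 3] = (factor to solution 3)/(factor to solution 1) = 5183/8 = 648

648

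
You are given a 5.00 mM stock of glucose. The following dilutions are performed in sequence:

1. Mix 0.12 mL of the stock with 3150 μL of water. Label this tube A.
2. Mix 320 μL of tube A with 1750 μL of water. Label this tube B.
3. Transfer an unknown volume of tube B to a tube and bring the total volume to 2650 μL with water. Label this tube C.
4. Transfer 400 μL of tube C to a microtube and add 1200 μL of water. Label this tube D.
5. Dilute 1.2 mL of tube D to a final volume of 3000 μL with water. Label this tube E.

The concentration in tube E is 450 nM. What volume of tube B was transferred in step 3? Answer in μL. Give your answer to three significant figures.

Step 1: 0.12 mL + 3150 μL = 3.27 mL total → factor 3.27/0.12 = 27.25
Step 2: 320 μL + 1750 μL = 2070 μL total → factor 2070/320 = 6.4688
Step 3: v brought to 2650 μL → factor = 2650 μL/v
Step 4: 400 μL + 1200 μL = 1600 μL total → factor 1600/400 = 4
Step 5: 1.2 mL brought to 3000 μL → factor 3/1.2 = 2.5
Product of known-step factors = 1762.7
Overall factor = 5.00 mM / (450 nM) = 11111
Step-3 factor = 11111 / 1762.7 = 6.3033
v = 2650 μL / 6.3033 = 420 μL

420 μL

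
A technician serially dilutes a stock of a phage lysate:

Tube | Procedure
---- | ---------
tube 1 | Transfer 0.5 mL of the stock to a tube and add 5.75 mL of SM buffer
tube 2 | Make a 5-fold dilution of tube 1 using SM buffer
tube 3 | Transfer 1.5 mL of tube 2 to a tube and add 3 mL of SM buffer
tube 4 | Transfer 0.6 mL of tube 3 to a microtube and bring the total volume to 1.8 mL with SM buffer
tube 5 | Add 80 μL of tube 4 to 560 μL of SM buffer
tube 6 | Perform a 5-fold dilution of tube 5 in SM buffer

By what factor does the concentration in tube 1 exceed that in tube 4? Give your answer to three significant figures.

45.0

Step 1: 0.5 mL + 5.75 mL = 6.25 mL total → factor 6.25/0.5 = 12.5
Step 2: 5-fold → factor 5
Step 3: 1.5 mL + 3 mL = 4.5 mL total → factor 4.5/1.5 = 3
Step 4: 0.6 mL brought to 1.8 mL → factor 1.8/0.6 = 3
Dilution factor to tube 1 = 12.5; to tube 4 = 562.5
[tube 1]/[tube 4] = (factor to tube 4)/(factor to tube 1) = 562.5/12.5 = 45.0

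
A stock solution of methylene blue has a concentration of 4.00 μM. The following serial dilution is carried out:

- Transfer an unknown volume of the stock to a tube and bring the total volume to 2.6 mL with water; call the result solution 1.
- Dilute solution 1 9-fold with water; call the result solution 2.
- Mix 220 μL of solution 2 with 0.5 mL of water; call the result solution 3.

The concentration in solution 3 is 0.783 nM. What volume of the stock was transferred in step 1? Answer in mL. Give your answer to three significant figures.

0.0150 mL

Step 1: v brought to 2.6 mL → factor = 2.6 mL/v
Step 2: 9-fold → factor 9
Step 3: 220 μL + 0.5 mL = 720 μL total → factor 720/220 = 3.2727
Product of known-step factors = 29.455
Overall factor = 4.00 μM / (0.783 nM) = 5108.6
Step-1 factor = 5108.6 / 29.455 = 173.44
v = 2.6 mL / 173.44 = 0.0150 mL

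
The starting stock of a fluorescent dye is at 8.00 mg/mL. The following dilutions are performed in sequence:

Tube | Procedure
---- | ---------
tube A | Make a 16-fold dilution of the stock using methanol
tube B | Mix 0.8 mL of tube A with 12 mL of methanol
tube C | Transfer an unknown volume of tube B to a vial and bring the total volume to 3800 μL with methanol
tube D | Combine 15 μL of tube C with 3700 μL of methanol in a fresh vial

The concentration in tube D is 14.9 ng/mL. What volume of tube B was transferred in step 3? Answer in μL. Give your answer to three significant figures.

Step 1: 16-fold → factor 16
Step 2: 0.8 mL + 12 mL = 12.8 mL total → factor 12.8/0.8 = 16
Step 3: v brought to 3800 μL → factor = 3800 μL/v
Step 4: 15 μL + 3700 μL = 3715 μL total → factor 3715/15 = 247.67
Product of known-step factors = 63403
Overall factor = 8.00 mg/mL / (14.9 ng/mL) = 5.3691 × 10^5
Step-3 factor = 5.3691 × 10^5 / 63403 = 8.4683
v = 3800 μL / 8.4683 = 449 μL

449 μL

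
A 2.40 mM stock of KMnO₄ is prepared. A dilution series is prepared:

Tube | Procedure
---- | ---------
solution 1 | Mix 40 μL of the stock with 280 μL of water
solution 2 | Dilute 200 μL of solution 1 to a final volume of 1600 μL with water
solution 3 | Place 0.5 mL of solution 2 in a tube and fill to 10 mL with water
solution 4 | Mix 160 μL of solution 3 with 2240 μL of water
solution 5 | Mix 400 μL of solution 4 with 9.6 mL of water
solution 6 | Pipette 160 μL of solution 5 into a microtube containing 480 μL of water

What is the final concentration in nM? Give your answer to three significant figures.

Step 1: 40 μL + 280 μL = 320 μL total → factor 320/40 = 8
Step 2: 200 μL brought to 1600 μL → factor 1600/200 = 8
Step 3: 0.5 mL brought to 10 mL → factor 10/0.5 = 20
Step 4: 160 μL + 2240 μL = 2400 μL total → factor 2400/160 = 15
Step 5: 400 μL + 9.6 mL = 10000 μL total → factor 10000/400 = 25
Step 6: 160 μL + 480 μL = 640 μL total → factor 640/160 = 4
Overall dilution factor = 8 × 8 × 20 × 15 × 25 × 4 = 1.92 × 10^6
Final = 2.40 mM / 1.92 × 10^6 = 1.250 × 10^-6 mM = 1.25 nM

1.25 nM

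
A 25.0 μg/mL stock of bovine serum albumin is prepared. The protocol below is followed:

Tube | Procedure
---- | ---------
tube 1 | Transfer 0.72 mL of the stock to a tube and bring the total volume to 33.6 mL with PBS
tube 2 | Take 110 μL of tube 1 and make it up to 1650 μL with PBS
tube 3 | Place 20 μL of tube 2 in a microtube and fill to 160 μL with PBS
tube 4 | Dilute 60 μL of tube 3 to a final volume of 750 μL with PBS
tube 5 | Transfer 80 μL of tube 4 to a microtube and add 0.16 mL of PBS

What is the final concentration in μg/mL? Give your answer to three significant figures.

Step 1: 0.72 mL brought to 33.6 mL → factor 33.6/0.72 = 46.667
Step 2: 110 μL brought to 1650 μL → factor 1650/110 = 15
Step 3: 20 μL brought to 160 μL → factor 160/20 = 8
Step 4: 60 μL brought to 750 μL → factor 750/60 = 12.5
Step 5: 80 μL + 0.16 mL = 240 μL total → factor 240/80 = 3
Overall dilution factor = 46.667 × 15 × 8 × 12.5 × 3 = 2.1 × 10^5
Final = 25.0 μg/mL / 2.1 × 10^5 = 0.000119 μg/mL

0.000119 μg/mL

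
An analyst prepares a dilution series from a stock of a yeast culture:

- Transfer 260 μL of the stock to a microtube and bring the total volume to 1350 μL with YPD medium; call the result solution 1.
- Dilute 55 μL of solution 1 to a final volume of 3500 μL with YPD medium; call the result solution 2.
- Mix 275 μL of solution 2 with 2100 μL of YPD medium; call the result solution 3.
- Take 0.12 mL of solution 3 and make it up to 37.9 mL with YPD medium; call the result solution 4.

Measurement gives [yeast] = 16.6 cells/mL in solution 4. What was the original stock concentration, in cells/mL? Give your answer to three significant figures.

1.50 × 10^7 cells/mL

Step 1: 260 μL brought to 1350 μL → factor 1350/260 = 5.1923
Step 2: 55 μL brought to 3500 μL → factor 3500/55 = 63.636
Step 3: 275 μL + 2100 μL = 2375 μL total → factor 2375/275 = 8.6364
Step 4: 0.12 mL brought to 37.9 mL → factor 37.9/0.12 = 315.83
Overall dilution factor = 5.1923 × 63.636 × 8.6364 × 315.83 = 9.0127 × 10^5
Stock = 16.6 cells/mL × 9.0127 × 10^5 = 1.50 × 10^7 cells/mL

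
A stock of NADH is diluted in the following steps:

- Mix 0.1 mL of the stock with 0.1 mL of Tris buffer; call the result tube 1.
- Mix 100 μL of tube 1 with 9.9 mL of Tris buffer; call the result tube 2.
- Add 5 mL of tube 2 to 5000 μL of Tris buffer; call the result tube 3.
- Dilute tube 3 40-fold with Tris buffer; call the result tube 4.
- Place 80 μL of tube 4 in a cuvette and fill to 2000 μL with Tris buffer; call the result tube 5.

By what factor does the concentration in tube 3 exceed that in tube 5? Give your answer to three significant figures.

Step 1: 0.1 mL + 0.1 mL = 0.2 mL total → factor 0.2/0.1 = 2
Step 2: 100 μL + 9.9 mL = 10000 μL total → factor 10000/100 = 100
Step 3: 5 mL + 5000 μL = 10 mL total → factor 10/5 = 2
Step 4: 40-fold → factor 40
Step 5: 80 μL brought to 2000 μL → factor 2000/80 = 25
Dilution factor to tube 3 = 400; to tube 5 = 4 × 10^5
[tube 3]/[tube 5] = (factor to tube 5)/(factor to tube 3) = 4 × 10^5/400 = 1.00 × 10^3

1.00 × 10^3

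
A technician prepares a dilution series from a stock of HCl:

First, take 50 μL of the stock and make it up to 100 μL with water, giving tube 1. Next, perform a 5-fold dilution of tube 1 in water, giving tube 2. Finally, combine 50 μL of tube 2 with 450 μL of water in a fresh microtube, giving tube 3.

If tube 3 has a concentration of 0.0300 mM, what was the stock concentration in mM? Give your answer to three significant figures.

Step 1: 50 μL brought to 100 μL → factor 100/50 = 2
Step 2: 5-fold → factor 5
Step 3: 50 μL + 450 μL = 500 μL total → factor 500/50 = 10
Overall dilution factor = 2 × 5 × 10 = 100
Stock = 0.0300 mM × 100 = 3.00 mM

3.00 mM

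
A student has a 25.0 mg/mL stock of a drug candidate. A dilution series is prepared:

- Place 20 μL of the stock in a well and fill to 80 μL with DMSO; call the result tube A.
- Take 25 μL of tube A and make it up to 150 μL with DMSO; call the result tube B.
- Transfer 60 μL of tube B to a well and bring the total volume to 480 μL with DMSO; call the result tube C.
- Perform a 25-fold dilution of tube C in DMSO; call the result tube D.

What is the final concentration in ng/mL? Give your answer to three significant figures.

5.21 × 10^3 ng/mL

Step 1: 20 μL brought to 80 μL → factor 80/20 = 4
Step 2: 25 μL brought to 150 μL → factor 150/25 = 6
Step 3: 60 μL brought to 480 μL → factor 480/60 = 8
Step 4: 25-fold → factor 25
Overall dilution factor = 4 × 6 × 8 × 25 = 4800
Final = 25.0 mg/mL / 4800 = 0.005208 mg/mL = 5.21 × 10^3 ng/mL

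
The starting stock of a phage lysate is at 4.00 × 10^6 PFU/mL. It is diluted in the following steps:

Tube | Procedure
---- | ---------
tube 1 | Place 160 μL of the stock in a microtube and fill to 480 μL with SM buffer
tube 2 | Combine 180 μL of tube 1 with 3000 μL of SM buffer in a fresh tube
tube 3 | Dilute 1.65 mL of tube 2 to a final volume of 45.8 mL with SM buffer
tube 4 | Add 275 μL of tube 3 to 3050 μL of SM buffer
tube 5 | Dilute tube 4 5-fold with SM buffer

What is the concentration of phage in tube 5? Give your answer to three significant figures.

Step 1: 160 μL brought to 480 μL → factor 480/160 = 3
Step 2: 180 μL + 3000 μL = 3180 μL total → factor 3180/180 = 17.667
Step 3: 1.65 mL brought to 45.8 mL → factor 45.8/1.65 = 27.758
Step 4: 275 μL + 3050 μL = 3325 μL total → factor 3325/275 = 12.091
Step 5: 5-fold → factor 5
Overall dilution factor = 3 × 17.667 × 27.758 × 12.091 × 5 = 88938
Final = 4.00 × 10^6 PFU/mL / 88938 = 45.0 PFU/mL

45.0 PFU/mL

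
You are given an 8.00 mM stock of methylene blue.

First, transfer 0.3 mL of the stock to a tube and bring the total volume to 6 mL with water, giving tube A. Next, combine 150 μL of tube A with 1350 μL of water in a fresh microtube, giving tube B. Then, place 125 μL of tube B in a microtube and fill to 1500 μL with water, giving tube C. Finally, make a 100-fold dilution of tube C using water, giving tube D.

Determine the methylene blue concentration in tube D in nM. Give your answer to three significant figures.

33.3 nM

Step 1: 0.3 mL brought to 6 mL → factor 6/0.3 = 20
Step 2: 150 μL + 1350 μL = 1500 μL total → factor 1500/150 = 10
Step 3: 125 μL brought to 1500 μL → factor 1500/125 = 12
Step 4: 100-fold → factor 100
Overall dilution factor = 20 × 10 × 12 × 100 = 2.4 × 10^5
Final = 8.00 mM / 2.4 × 10^5 = 3.333 × 10^-5 mM = 33.3 nM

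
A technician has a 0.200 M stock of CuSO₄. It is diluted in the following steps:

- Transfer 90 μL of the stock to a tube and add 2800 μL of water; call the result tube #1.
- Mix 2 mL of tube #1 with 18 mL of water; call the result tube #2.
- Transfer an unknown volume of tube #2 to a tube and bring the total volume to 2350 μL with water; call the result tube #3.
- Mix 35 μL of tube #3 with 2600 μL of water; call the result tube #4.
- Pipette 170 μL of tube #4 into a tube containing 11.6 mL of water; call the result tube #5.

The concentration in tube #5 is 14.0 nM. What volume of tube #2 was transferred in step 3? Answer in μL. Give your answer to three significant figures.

275 μL

Step 1: 90 μL + 2800 μL = 2890 μL total → factor 2890/90 = 32.111
Step 2: 2 mL + 18 mL = 20 mL total → factor 20/2 = 10
Step 3: v brought to 2350 μL → factor = 2350 μL/v
Step 4: 35 μL + 2600 μL = 2635 μL total → factor 2635/35 = 75.286
Step 5: 170 μL + 11.6 mL = 11770 μL total → factor 11770/170 = 69.235
Product of known-step factors = 1.6738 × 10^6
Overall factor = 0.200 M / (14.0 nM) = 1.4286 × 10^7
Step-3 factor = 1.4286 × 10^7 / 1.6738 × 10^6 = 8.5351
v = 2350 μL / 8.5351 = 275 μL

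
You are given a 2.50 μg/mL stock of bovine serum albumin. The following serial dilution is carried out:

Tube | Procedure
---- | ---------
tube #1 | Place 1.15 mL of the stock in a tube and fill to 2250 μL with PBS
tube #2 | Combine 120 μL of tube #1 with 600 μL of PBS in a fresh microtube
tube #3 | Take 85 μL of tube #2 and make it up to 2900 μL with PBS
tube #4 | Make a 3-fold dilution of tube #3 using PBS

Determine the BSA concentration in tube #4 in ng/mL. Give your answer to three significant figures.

2.08 ng/mL

Step 1: 1.15 mL brought to 2250 μL → factor 2.25/1.15 = 1.9565
Step 2: 120 μL + 600 μL = 720 μL total → factor 720/120 = 6
Step 3: 85 μL brought to 2900 μL → factor 2900/85 = 34.118
Step 4: 3-fold → factor 3
Overall dilution factor = 1.9565 × 6 × 34.118 × 3 = 1201.5
Final = 2.50 μg/mL / 1201.5 = 0.002081 μg/mL = 2.08 ng/mL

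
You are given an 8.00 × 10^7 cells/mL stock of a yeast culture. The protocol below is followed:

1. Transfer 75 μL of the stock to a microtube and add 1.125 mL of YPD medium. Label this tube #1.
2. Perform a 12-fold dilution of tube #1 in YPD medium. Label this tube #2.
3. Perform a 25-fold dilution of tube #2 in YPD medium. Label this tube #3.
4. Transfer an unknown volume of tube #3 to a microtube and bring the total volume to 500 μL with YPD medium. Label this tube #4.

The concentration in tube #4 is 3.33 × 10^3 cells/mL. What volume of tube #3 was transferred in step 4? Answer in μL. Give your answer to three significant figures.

99.9 μL

Step 1: 75 μL + 1.125 mL = 1200 μL total → factor 1200/75 = 16
Step 2: 12-fold → factor 12
Step 3: 25-fold → factor 25
Step 4: v brought to 500 μL → factor = 500 μL/v
Product of known-step factors = 4800
Overall factor = 8.00 × 10^7 cells/mL / (3.33 × 10^3 cells/mL) = 24024
Step-4 factor = 24024 / 4800 = 5.005
v = 500 μL / 5.005 = 99.9 μL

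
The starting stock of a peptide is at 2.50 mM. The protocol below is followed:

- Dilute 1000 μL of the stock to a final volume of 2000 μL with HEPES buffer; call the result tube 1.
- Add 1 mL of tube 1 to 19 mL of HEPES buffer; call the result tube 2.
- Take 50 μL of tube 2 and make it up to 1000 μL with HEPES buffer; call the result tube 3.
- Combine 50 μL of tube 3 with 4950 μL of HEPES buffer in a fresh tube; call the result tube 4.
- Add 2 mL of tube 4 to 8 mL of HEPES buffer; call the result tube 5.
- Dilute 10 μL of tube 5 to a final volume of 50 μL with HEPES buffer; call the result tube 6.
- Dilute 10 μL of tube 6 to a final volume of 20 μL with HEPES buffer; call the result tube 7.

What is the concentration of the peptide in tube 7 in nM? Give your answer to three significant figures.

0.625 nM

Step 1: 1000 μL brought to 2000 μL → factor 2000/1000 = 2
Step 2: 1 mL + 19 mL = 20 mL total → factor 20/1 = 20
Step 3: 50 μL brought to 1000 μL → factor 1000/50 = 20
Step 4: 50 μL + 4950 μL = 5000 μL total → factor 5000/50 = 100
Step 5: 2 mL + 8 mL = 10 mL total → factor 10/2 = 5
Step 6: 10 μL brought to 50 μL → factor 50/10 = 5
Step 7: 10 μL brought to 20 μL → factor 20/10 = 2
Overall dilution factor = 2 × 20 × 20 × 100 × 5 × 5 × 2 = 4 × 10^6
Final = 2.50 mM / 4 × 10^6 = 6.250 × 10^-7 mM = 0.625 nM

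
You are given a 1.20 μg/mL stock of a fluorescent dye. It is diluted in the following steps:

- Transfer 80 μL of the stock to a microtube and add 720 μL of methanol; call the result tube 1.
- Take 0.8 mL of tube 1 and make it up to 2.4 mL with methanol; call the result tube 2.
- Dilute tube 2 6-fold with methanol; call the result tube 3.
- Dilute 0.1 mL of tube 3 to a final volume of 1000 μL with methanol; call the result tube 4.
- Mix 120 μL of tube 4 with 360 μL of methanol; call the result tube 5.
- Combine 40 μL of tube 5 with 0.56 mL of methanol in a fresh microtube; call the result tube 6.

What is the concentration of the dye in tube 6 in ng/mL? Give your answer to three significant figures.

Step 1: 80 μL + 720 μL = 800 μL total → factor 800/80 = 10
Step 2: 0.8 mL brought to 2.4 mL → factor 2.4/0.8 = 3
Step 3: 6-fold → factor 6
Step 4: 0.1 mL brought to 1000 μL → factor 1/0.1 = 10
Step 5: 120 μL + 360 μL = 480 μL total → factor 480/120 = 4
Step 6: 40 μL + 0.56 mL = 600 μL total → factor 600/40 = 15
Overall dilution factor = 10 × 3 × 6 × 10 × 4 × 15 = 1.08 × 10^5
Final = 1.20 μg/mL / 1.08 × 10^5 = 1.111 × 10^-5 μg/mL = 0.0111 ng/mL

0.0111 ng/mL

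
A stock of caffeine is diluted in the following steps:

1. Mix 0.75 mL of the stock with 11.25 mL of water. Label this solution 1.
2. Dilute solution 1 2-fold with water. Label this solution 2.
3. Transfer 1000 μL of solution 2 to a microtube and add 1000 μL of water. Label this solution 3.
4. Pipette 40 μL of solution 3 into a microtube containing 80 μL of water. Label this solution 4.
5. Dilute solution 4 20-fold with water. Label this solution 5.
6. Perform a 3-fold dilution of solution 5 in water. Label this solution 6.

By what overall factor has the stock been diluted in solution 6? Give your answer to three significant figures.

Step 1: 0.75 mL + 11.25 mL = 12 mL total → factor 12/0.75 = 16
Step 2: 2-fold → factor 2
Step 3: 1000 μL + 1000 μL = 2000 μL total → factor 2000/1000 = 2
Step 4: 40 μL + 80 μL = 120 μL total → factor 120/40 = 3
Step 5: 20-fold → factor 20
Step 6: 3-fold → factor 3
Overall dilution factor = 16 × 2 × 2 × 3 × 20 × 3 = 11520

1.15 × 10^4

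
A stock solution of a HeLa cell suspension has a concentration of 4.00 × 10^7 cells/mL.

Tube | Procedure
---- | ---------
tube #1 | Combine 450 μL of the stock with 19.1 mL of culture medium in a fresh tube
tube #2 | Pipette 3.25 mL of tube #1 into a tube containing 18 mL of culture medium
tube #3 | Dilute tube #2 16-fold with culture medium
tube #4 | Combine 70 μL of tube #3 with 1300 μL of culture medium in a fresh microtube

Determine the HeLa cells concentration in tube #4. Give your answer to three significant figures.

Step 1: 450 μL + 19.1 mL = 19550 μL total → factor 19550/450 = 43.444
Step 2: 3.25 mL + 18 mL = 21.25 mL total → factor 21.25/3.25 = 6.5385
Step 3: 16-fold → factor 16
Step 4: 70 μL + 1300 μL = 1370 μL total → factor 1370/70 = 19.571
Overall dilution factor = 43.444 × 6.5385 × 16 × 19.571 = 88951
Final = 4.00 × 10^7 cells/mL / 88951 = 450 cells/mL

450 cells/mL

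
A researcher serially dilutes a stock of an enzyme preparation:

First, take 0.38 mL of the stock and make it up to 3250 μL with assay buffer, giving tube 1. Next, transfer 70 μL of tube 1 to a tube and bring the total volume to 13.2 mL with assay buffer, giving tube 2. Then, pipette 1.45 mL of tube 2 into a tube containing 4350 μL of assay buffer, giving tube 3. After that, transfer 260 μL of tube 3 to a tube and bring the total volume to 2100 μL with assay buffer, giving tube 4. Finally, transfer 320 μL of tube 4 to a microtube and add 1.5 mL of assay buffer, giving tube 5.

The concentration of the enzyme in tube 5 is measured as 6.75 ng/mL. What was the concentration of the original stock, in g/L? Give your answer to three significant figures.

Step 1: 0.38 mL brought to 3250 μL → factor 3.25/0.38 = 8.5526
Step 2: 70 μL brought to 13.2 mL → factor 13200/70 = 188.57
Step 3: 1.45 mL + 4350 μL = 5.8 mL total → factor 5.8/1.45 = 4
Step 4: 260 μL brought to 2100 μL → factor 2100/260 = 8.0769
Step 5: 320 μL + 1.5 mL = 1820 μL total → factor 1820/320 = 5.6875
Overall dilution factor = 8.5526 × 188.57 × 4 × 8.0769 × 5.6875 = 2.9635 × 10^5
Stock = 6.75 ng/mL × 2.9635 × 10^5 = 2.000 × 10^6 ng/mL = 2.00 g/L

2.00 g/L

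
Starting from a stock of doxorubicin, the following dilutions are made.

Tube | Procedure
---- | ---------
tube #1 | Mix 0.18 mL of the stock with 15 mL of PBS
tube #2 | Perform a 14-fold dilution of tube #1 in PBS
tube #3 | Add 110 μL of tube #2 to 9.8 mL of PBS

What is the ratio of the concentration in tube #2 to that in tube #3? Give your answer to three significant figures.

Step 1: 0.18 mL + 15 mL = 15.18 mL total → factor 15.18/0.18 = 84.333
Step 2: 14-fold → factor 14
Step 3: 110 μL + 9.8 mL = 9910 μL total → factor 9910/110 = 90.091
Dilution factor to tube #2 = 1180.7; to tube #3 = 1.0637 × 10^5
[tube #2]/[tube #3] = (factor to tube #3)/(factor to tube #2) = 1.0637 × 10^5/1180.7 = 90.1

90.1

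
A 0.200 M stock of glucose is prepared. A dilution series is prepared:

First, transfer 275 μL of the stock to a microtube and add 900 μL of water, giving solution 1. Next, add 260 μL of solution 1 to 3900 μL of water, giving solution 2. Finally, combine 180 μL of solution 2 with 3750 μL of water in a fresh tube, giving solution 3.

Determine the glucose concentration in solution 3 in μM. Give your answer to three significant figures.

Step 1: 275 μL + 900 μL = 1175 μL total → factor 1175/275 = 4.2727
Step 2: 260 μL + 3900 μL = 4160 μL total → factor 4160/260 = 16
Step 3: 180 μL + 3750 μL = 3930 μL total → factor 3930/180 = 21.833
Overall dilution factor = 4.2727 × 16 × 21.833 = 1492.6
Final = 0.200 M / 1492.6 = 0.0001340 M = 134 μM

134 μM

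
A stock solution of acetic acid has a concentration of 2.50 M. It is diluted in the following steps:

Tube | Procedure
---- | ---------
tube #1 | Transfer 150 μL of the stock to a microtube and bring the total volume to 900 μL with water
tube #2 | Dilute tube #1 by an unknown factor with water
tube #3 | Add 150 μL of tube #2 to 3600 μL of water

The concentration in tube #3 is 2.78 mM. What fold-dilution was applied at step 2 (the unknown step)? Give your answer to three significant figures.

Step 1: 150 μL brought to 900 μL → factor 900/150 = 6
Step 2: unknown factor x
Step 3: 150 μL + 3600 μL = 3750 μL total → factor 3750/150 = 25
Product of known-step factors = 150
Overall factor = 2.50 M / (2.78 mM) = 899.28
x = 899.28 / 150 = 6.00

6.00-fold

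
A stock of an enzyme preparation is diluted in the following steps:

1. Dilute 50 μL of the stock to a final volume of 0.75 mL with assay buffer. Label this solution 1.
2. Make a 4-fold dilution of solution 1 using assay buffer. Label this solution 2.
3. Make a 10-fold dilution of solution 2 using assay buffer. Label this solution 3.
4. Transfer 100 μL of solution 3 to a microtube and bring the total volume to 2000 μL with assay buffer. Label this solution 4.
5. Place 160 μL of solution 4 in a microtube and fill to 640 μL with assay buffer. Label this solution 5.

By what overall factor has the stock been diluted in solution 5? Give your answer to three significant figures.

4.80 × 10^4

Step 1: 50 μL brought to 0.75 mL → factor 750/50 = 15
Step 2: 4-fold → factor 4
Step 3: 10-fold → factor 10
Step 4: 100 μL brought to 2000 μL → factor 2000/100 = 20
Step 5: 160 μL brought to 640 μL → factor 640/160 = 4
Overall dilution factor = 15 × 4 × 10 × 20 × 4 = 48000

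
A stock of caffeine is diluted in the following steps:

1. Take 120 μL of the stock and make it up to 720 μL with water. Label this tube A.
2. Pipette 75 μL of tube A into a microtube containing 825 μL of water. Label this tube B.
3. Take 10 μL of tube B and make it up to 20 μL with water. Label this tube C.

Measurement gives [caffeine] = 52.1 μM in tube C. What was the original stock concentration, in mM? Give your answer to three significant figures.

Step 1: 120 μL brought to 720 μL → factor 720/120 = 6
Step 2: 75 μL + 825 μL = 900 μL total → factor 900/75 = 12
Step 3: 10 μL brought to 20 μL → factor 20/10 = 2
Overall dilution factor = 6 × 12 × 2 = 144
Stock = 52.1 μM × 144 = 7502 μM = 7.50 mM

7.50 mM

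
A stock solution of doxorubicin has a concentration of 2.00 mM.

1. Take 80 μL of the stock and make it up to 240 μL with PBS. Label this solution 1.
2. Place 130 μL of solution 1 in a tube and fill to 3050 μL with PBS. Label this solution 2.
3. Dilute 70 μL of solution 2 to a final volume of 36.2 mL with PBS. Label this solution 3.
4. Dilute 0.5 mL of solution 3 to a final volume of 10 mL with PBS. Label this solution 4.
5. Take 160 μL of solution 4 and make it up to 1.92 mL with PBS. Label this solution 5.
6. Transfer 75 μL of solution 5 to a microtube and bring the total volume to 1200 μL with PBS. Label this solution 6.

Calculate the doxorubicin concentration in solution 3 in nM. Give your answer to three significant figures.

Step 1: 80 μL brought to 240 μL → factor 240/80 = 3
Step 2: 130 μL brought to 3050 μL → factor 3050/130 = 23.462
Step 3: 70 μL brought to 36.2 mL → factor 36200/70 = 517.14
Dilution factor through solution 3 = 3 × 23.462 × 517.14 = 36399
[solution 3] = 2.00 mM / 36399 = 5.495 × 10^-5 mM = 54.9 nM

54.9 nM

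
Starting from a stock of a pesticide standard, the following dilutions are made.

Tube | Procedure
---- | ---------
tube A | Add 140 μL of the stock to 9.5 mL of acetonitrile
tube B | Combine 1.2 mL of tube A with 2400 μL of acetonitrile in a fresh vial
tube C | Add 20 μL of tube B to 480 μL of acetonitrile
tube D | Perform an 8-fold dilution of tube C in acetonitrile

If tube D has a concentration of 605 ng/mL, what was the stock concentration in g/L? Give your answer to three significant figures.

Step 1: 140 μL + 9.5 mL = 9640 μL total → factor 9640/140 = 68.857
Step 2: 1.2 mL + 2400 μL = 3.6 mL total → factor 3.6/1.2 = 3
Step 3: 20 μL + 480 μL = 500 μL total → factor 500/20 = 25
Step 4: 8-fold → factor 8
Overall dilution factor = 68.857 × 3 × 25 × 8 = 41314
Stock = 605 ng/mL × 41314 = 2.500 × 10^7 ng/mL = 25.0 g/L

25.0 g/L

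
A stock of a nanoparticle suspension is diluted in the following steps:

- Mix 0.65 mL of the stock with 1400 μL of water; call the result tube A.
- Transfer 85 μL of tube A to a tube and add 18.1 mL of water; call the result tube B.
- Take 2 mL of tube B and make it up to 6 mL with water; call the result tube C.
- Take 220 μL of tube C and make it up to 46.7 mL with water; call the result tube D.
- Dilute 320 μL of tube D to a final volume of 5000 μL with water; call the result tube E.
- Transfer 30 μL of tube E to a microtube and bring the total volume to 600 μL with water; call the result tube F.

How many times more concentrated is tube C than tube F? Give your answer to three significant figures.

6.63 × 10^4

Step 1: 0.65 mL + 1400 μL = 2.05 mL total → factor 2.05/0.65 = 3.1538
Step 2: 85 μL + 18.1 mL = 18185 μL total → factor 18185/85 = 213.94
Step 3: 2 mL brought to 6 mL → factor 6/2 = 3
Step 4: 220 μL brought to 46.7 mL → factor 46700/220 = 212.27
Step 5: 320 μL brought to 5000 μL → factor 5000/320 = 15.625
Step 6: 30 μL brought to 600 μL → factor 600/30 = 20
Dilution factor to tube C = 2024.2; to tube F = 1.3428 × 10^8
[tube C]/[tube F] = (factor to tube F)/(factor to tube C) = 1.3428 × 10^8/2024.2 = 6.63 × 10^4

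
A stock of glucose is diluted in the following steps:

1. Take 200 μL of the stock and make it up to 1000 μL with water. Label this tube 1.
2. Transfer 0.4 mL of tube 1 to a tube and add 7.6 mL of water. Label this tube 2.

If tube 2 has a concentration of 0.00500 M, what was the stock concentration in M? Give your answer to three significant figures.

0.500 M

Step 1: 200 μL brought to 1000 μL → factor 1000/200 = 5
Step 2: 0.4 mL + 7.6 mL = 8 mL total → factor 8/0.4 = 20
Overall dilution factor = 5 × 20 = 100
Stock = 0.00500 M × 100 = 0.500 M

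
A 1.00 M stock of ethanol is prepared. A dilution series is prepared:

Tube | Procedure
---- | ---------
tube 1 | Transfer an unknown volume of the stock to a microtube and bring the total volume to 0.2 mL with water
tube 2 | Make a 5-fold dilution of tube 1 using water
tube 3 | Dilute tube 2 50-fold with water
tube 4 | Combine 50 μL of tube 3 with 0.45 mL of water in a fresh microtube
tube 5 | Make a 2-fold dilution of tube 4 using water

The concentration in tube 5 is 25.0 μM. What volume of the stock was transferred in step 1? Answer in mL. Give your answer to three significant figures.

Step 1: v brought to 0.2 mL → factor = 0.2 mL/v
Step 2: 5-fold → factor 5
Step 3: 50-fold → factor 50
Step 4: 50 μL + 0.45 mL = 500 μL total → factor 500/50 = 10
Step 5: 2-fold → factor 2
Product of known-step factors = 5000
Overall factor = 1.00 M / (25.0 μM) = 40000
Step-1 factor = 40000 / 5000 = 8
v = 0.2 mL / 8 = 0.0250 mL

0.0250 mL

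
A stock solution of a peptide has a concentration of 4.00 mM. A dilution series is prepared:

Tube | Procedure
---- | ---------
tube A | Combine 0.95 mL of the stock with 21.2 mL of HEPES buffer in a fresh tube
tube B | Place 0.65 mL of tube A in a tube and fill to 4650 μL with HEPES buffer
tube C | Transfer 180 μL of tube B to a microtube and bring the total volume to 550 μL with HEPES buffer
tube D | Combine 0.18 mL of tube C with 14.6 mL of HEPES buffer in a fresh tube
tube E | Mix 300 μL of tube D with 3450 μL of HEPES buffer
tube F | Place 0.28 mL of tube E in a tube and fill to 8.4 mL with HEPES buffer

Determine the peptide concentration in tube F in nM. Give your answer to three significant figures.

Step 1: 0.95 mL + 21.2 mL = 22.15 mL total → factor 22.15/0.95 = 23.316
Step 2: 0.65 mL brought to 4650 μL → factor 4.65/0.65 = 7.1538
Step 3: 180 μL brought to 550 μL → factor 550/180 = 3.0556
Step 4: 0.18 mL + 14.6 mL = 14.78 mL total → factor 14.78/0.18 = 82.111
Step 5: 300 μL + 3450 μL = 3750 μL total → factor 3750/300 = 12.5
Step 6: 0.28 mL brought to 8.4 mL → factor 8.4/0.28 = 30
Overall dilution factor = 23.316 × 7.1538 × 3.0556 × 82.111 × 12.5 × 30 = 1.5693 × 10^7
Final = 4.00 mM / 1.5693 × 10^7 = 2.549 × 10^-7 mM = 0.255 nM

0.255 nM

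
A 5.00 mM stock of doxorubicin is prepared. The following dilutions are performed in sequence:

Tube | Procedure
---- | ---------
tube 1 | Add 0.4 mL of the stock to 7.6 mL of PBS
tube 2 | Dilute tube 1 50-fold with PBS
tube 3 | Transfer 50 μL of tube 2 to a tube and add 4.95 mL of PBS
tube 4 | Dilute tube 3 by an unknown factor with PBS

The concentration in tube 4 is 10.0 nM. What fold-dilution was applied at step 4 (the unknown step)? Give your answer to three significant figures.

Step 1: 0.4 mL + 7.6 mL = 8 mL total → factor 8/0.4 = 20
Step 2: 50-fold → factor 50
Step 3: 50 μL + 4.95 mL = 5000 μL total → factor 5000/50 = 100
Step 4: unknown factor x
Product of known-step factors = 1 × 10^5
Overall factor = 5.00 mM / (10.0 nM) = 5 × 10^5
x = 5 × 10^5 / 1 × 10^5 = 5.00

5.00-fold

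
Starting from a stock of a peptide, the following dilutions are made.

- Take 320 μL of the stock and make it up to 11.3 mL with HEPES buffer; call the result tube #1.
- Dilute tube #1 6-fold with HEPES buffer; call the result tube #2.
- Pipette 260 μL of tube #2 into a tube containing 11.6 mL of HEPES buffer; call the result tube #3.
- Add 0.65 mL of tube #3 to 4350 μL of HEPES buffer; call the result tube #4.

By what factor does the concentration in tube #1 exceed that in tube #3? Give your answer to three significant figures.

Step 1: 320 μL brought to 11.3 mL → factor 11300/320 = 35.312
Step 2: 6-fold → factor 6
Step 3: 260 μL + 11.6 mL = 11860 μL total → factor 11860/260 = 45.615
Dilution factor to tube #1 = 35.312; to tube #3 = 9664.8
[tube #1]/[tube #3] = (factor to tube #3)/(factor to tube #1) = 9664.8/35.312 = 274

274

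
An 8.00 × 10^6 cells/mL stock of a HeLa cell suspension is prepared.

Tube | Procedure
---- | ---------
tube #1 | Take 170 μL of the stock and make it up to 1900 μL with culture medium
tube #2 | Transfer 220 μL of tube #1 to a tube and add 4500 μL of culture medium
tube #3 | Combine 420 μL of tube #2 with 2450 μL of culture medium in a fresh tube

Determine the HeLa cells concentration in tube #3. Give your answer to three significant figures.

4.88 × 10^3 cells/mL

Step 1: 170 μL brought to 1900 μL → factor 1900/170 = 11.176
Step 2: 220 μL + 4500 μL = 4720 μL total → factor 4720/220 = 21.455
Step 3: 420 μL + 2450 μL = 2870 μL total → factor 2870/420 = 6.8333
Overall dilution factor = 11.176 × 21.455 × 6.8333 = 1638.5
Final = 8.00 × 10^6 cells/mL / 1638.5 = 4.88 × 10^3 cells/mL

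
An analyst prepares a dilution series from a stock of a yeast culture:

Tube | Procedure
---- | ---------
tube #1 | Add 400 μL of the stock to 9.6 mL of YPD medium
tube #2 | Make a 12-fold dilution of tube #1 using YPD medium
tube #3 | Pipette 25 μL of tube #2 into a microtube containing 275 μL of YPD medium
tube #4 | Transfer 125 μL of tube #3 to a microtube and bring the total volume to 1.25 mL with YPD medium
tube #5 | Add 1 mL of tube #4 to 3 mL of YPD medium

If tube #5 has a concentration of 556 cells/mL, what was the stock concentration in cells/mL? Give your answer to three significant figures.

8.01 × 10^7 cells/mL

Step 1: 400 μL + 9.6 mL = 10000 μL total → factor 10000/400 = 25
Step 2: 12-fold → factor 12
Step 3: 25 μL + 275 μL = 300 μL total → factor 300/25 = 12
Step 4: 125 μL brought to 1.25 mL → factor 1250/125 = 10
Step 5: 1 mL + 3 mL = 4 mL total → factor 4/1 = 4
Overall dilution factor = 25 × 12 × 12 × 10 × 4 = 1.44 × 10^5
Stock = 556 cells/mL × 1.44 × 10^5 = 8.01 × 10^7 cells/mL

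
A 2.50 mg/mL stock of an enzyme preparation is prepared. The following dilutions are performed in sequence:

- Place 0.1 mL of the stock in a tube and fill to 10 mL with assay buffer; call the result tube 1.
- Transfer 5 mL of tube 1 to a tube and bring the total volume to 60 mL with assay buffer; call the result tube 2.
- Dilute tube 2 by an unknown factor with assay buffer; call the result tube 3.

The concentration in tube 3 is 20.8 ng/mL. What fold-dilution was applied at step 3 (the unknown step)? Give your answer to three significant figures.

Step 1: 0.1 mL brought to 10 mL → factor 10/0.1 = 100
Step 2: 5 mL brought to 60 mL → factor 60/5 = 12
Step 3: unknown factor x
Product of known-step factors = 1200
Overall factor = 2.50 mg/mL / (20.8 ng/mL) = 1.2019 × 10^5
x = 1.2019 × 10^5 / 1200 = 100

100-fold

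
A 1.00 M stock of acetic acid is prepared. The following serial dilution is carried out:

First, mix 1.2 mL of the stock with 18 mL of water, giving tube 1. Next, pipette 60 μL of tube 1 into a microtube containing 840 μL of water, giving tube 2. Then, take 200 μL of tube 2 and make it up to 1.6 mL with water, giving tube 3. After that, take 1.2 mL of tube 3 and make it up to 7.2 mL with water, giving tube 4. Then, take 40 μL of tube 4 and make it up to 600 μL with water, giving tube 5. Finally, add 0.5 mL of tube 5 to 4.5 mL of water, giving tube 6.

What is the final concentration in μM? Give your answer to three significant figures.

Step 1: 1.2 mL + 18 mL = 19.2 mL total → factor 19.2/1.2 = 16
Step 2: 60 μL + 840 μL = 900 μL total → factor 900/60 = 15
Step 3: 200 μL brought to 1.6 mL → factor 1600/200 = 8
Step 4: 1.2 mL brought to 7.2 mL → factor 7.2/1.2 = 6
Step 5: 40 μL brought to 600 μL → factor 600/40 = 15
Step 6: 0.5 mL + 4.5 mL = 5 mL total → factor 5/0.5 = 10
Overall dilution factor = 16 × 15 × 8 × 6 × 15 × 10 = 1.728 × 10^6
Final = 1.00 M / 1.728 × 10^6 = 5.787 × 10^-7 M = 0.579 μM

0.579 μM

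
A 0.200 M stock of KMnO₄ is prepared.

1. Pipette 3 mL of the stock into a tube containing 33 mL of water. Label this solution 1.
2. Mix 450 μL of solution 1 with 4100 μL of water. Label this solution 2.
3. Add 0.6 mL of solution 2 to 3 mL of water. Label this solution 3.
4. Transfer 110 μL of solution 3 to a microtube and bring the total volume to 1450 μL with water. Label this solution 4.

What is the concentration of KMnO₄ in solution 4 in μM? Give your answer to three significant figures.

20.8 μM

Step 1: 3 mL + 33 mL = 36 mL total → factor 36/3 = 12
Step 2: 450 μL + 4100 μL = 4550 μL total → factor 4550/450 = 10.111
Step 3: 0.6 mL + 3 mL = 3.6 mL total → factor 3.6/0.6 = 6
Step 4: 110 μL brought to 1450 μL → factor 1450/110 = 13.182
Overall dilution factor = 12 × 10.111 × 6 × 13.182 = 9596.4
Final = 0.200 M / 9596.4 = 2.084 × 10^-5 M = 20.8 μM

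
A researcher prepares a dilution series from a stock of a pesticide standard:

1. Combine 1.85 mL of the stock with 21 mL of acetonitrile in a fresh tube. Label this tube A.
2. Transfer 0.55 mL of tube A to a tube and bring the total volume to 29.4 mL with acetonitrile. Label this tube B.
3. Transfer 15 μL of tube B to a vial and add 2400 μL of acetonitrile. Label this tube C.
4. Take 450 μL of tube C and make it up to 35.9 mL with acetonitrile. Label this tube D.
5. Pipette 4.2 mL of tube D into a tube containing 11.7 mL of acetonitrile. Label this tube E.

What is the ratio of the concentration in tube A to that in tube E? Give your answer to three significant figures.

Step 1: 1.85 mL + 21 mL = 22.85 mL total → factor 22.85/1.85 = 12.351
Step 2: 0.55 mL brought to 29.4 mL → factor 29.4/0.55 = 53.455
Step 3: 15 μL + 2400 μL = 2415 μL total → factor 2415/15 = 161
Step 4: 450 μL brought to 35.9 mL → factor 35900/450 = 79.778
Step 5: 4.2 mL + 11.7 mL = 15.9 mL total → factor 15.9/4.2 = 3.7857
Dilution factor to tube A = 12.351; to tube E = 3.2104 × 10^7
[tube A]/[tube E] = (factor to tube E)/(factor to tube A) = 3.2104 × 10^7/12.351 = 2.60 × 10^6

2.60 × 10^6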